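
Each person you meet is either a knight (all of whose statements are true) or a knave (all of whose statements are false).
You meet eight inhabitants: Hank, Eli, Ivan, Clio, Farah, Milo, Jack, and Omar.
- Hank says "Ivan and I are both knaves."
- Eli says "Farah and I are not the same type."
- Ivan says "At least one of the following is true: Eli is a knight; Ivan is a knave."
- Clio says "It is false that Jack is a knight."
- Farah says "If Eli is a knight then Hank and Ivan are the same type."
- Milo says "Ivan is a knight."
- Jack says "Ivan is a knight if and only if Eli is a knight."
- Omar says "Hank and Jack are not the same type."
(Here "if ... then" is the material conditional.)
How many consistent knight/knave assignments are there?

1

Consistent assignments:
  Hank=knave, Eli=knight, Ivan=knight, Clio=knave, Farah=knave, Milo=knight, Jack=knight, Omar=knight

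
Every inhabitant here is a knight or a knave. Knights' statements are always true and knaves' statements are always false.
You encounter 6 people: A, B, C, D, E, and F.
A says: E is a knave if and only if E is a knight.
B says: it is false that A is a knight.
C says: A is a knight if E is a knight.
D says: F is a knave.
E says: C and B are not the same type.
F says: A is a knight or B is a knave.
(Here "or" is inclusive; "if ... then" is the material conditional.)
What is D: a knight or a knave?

D is a knight.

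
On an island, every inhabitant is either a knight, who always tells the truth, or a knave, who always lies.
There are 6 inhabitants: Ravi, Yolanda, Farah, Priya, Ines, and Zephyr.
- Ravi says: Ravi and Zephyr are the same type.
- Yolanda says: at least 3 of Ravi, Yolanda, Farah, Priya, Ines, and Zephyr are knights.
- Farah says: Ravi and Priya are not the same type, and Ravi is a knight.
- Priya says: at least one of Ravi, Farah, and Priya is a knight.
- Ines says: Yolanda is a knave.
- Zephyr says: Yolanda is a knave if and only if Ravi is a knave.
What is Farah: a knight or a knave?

Farah is a knave.

Consistent assignments: {Ravi=knight, Yolanda=knight, Farah=knave, Priya=knight, Ines=knave, Zephyr=knight}; {Ravi=knave, Yolanda=knave, Farah=knave, Priya=knave, Ines=knight, Zephyr=knight}
In every consistent assignment, Farah is a knave.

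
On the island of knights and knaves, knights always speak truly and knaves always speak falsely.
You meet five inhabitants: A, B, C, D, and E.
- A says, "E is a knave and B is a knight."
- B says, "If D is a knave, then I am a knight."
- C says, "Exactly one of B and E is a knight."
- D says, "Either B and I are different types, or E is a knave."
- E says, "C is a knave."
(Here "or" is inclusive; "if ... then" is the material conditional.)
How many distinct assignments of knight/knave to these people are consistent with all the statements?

1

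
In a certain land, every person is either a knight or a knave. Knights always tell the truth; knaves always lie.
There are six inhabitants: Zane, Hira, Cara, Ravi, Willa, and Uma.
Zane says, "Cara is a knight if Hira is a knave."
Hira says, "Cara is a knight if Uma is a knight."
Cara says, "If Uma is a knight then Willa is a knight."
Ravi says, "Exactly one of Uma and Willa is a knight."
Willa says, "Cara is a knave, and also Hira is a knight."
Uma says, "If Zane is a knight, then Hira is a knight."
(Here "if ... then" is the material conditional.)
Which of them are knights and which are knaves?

Since Zane is a knave, "Cara is a knight if Hira is a knave" needs to be false, which holds.
Since Hira is a knave, "Cara is a knight if Uma is a knight" needs to be false, which holds.
Cara is a knave, and the claim "if Uma is a knight then Willa is a knight" is indeed false.
As a knight, Ravi's statement "exactly one of Uma and Willa is a knight" should be true; it is.
Willa is a knave, so "Cara is a knave, and also Hira is a knight" must be false — and it is.
Uma (knight): "if Zane is a knight, then Hira is a knight" — true. ✓

Knights: Ravi and Uma. Knaves: Zane, Hira, Cara, and Willa.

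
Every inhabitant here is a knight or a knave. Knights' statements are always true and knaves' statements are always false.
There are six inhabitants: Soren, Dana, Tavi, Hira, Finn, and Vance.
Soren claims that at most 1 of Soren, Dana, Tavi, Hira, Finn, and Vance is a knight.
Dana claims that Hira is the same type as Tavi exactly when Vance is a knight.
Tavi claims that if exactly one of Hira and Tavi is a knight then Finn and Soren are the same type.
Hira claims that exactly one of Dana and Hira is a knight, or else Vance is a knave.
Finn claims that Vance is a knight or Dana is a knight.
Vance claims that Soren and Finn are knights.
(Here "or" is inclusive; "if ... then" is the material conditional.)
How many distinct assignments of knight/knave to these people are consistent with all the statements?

2

Consistent assignments:
  Soren=knave, Dana=knight, Tavi=knave, Hira=knight, Finn=knight, Vance=knave
  Soren=knave, Dana=knave, Tavi=knight, Hira=knight, Finn=knave, Vance=knave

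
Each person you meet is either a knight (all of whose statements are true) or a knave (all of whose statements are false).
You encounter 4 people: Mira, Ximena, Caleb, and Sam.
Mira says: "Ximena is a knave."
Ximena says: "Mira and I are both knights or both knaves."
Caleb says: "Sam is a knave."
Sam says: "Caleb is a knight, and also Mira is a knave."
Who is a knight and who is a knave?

Suppose Mira is a knave. Then Mira's statement "Ximena is a knave" would have to be false. Checking the 8 ways to assign the others, none is consistent with every speaker.
(For instance, with Ximena=knave, Caleb=knight, Sam=knave, Mira's claim "Ximena is a knave" comes out true where it would need to be false.)
So Mira must be a knight, making "Ximena is a knave" true. Taking Mira=knight, Ximena=knave, Caleb=knight, Sam=knave, each remaining statement checks out:
  Ximena (knave): "Mira and I are both knights or both knaves" — false. ✓
  Caleb (knight): "Sam is a knave" — true. ✓
  Sam (knave): "Caleb is a knight, and also Mira is a knave" — false. ✓
This is the unique consistent assignment.

Mira is a knight, Ximena is a knave, Caleb is a knight, and Sam is a knave.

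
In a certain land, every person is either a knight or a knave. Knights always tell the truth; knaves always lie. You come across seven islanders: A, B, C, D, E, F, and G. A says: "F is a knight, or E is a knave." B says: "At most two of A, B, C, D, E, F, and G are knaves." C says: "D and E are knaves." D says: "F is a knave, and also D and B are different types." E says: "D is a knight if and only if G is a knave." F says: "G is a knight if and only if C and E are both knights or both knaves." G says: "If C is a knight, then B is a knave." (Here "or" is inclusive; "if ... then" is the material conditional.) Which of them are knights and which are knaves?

Knights: E and G. Knaves: A, B, C, D, and F.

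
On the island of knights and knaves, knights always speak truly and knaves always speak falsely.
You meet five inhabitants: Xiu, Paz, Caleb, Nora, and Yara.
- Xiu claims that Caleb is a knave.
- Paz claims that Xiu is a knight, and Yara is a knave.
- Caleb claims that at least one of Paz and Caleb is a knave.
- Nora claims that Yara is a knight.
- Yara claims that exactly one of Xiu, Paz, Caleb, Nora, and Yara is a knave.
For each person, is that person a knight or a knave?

Xiu is a knave, Paz is a knave, Caleb is a knight, Nora is a knave, and Yara is a knave.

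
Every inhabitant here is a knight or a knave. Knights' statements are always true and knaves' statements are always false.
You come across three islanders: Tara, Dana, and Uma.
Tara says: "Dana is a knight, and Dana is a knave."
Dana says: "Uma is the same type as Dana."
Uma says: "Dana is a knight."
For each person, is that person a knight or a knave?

Tara is a knave, Dana is a knight, and Uma is a knight.

As a knave, Tara's statement "Dana is a knight, and Dana is a knave" should be False; it is.
Since Dana is a knight, "Uma is the same type as Dana" needs to be True, which holds.
Since Uma is a knight, "Dana is a knight" needs to be True, which holds.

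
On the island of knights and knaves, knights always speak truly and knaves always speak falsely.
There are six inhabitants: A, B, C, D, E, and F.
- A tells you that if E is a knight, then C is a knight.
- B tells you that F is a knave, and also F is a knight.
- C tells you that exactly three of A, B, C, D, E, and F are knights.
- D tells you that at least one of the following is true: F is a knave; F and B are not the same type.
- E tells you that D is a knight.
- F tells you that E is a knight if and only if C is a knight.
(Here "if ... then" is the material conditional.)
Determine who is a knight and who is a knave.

As a knave, A's statement "if E is a knight, then C is a knight" should be False; it is.
B is a knave; "F is a knave, and also F is a knight" is False, as required.
C is a knave, and the claim "exactly three of A, B, C, D, E, and F are knights" is indeed False.
D is a knight; "at least one of the following is true: F is a knave; F and B are not the same type" is True, as required.
E is a knight; "D is a knight" is True, as required.
As a knave, F's statement "E is a knight if and only if C is a knight" should be False; it is.

A is a knave, B is a knave, C is a knave, D is a knight, E is a knight, and F is a knave.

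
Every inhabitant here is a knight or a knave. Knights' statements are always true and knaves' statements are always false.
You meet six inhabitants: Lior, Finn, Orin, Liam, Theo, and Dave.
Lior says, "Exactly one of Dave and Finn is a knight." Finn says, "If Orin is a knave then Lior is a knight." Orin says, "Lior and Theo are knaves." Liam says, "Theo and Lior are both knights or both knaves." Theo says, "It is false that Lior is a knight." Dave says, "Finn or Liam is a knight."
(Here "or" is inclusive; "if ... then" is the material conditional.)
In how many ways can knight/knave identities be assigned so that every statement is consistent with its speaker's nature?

1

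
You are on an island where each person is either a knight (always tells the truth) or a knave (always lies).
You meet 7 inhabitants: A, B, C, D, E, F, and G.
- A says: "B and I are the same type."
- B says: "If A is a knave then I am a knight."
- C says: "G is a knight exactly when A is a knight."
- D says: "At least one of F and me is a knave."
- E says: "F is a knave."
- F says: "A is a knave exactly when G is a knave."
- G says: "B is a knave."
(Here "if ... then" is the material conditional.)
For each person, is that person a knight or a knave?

A is a knight, B is a knight, C is a knave, D is a knight, E is a knight, F is a knave, and G is a knave.

Since A is a knight, "B and I are the same type" needs to be true, which holds.
As a knight, B's statement "if A is a knave then I am a knight" should be true; it is.
C is a knave; "G is a knight exactly when A is a knight" is false, as required.
As a knight, D's statement "at least one of F and me is a knave" should be true; it is.
E is a knight, and the claim "F is a knave" is indeed true.
F is a knave; "A is a knave exactly when G is a knave" is false, as required.
G (knave): "B is a knave" — false. ✓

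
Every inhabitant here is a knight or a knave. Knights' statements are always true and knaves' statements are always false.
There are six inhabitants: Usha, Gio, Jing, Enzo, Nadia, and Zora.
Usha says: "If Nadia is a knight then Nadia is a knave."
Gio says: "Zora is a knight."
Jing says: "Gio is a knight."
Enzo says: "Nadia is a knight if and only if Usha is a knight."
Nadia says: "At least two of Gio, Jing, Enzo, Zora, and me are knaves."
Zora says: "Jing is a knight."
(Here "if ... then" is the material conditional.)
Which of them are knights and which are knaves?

Usha is a knave, Gio is a knave, Jing is a knave, Enzo is a knave, Nadia is a knight, and Zora is a knave.

Usha is a knave; "if Nadia is a knight then Nadia is a knave" is False, as required.
As a knave, Gio's statement "Zora is a knight" should be False; it is.
Jing is a knave; "Gio is a knight" is False, as required.
Enzo is a knave; "Nadia is a knight if and only if Usha is a knight" is False, as required.
Nadia is a knight, and the claim "at least two of Gio, Jing, Enzo, Zora, and me are knaves" is indeed true.
Zora is a knave, and the claim "Jing is a knight" is indeed False.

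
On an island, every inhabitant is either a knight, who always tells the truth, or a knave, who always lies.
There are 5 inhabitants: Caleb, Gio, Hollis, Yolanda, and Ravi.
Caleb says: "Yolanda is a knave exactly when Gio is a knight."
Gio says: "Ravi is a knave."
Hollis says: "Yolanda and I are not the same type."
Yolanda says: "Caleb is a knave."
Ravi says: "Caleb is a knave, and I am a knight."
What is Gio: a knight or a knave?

Gio is a knight.

Consistent assignments: {Caleb=knight, Gio=knight, Hollis=knight, Yolanda=knave, Ravi=knave}; {Caleb=knight, Gio=knight, Hollis=knave, Yolanda=knave, Ravi=knave}
In every consistent assignment, Gio is a knight.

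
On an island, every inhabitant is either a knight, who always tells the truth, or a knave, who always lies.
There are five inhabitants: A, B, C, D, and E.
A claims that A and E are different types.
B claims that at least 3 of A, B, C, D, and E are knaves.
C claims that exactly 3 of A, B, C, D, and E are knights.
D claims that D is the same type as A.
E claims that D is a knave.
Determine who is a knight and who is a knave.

A is a knight, and the claim "A and E are different types" is indeed True.
B is a knave; "at least 3 of A, B, C, D, and E are knaves" is False, as required.
Since C is a knight, "exactly 3 of A, B, C, D, and E are knights" needs to be True, which holds.
As a knight, D's statement "D is the same type as A" should be True; it is.
As a knave, E's statement "D is a knave" should be False; it is.

A is a knight, B is a knave, C is a knight, D is a knight, and E is a knave.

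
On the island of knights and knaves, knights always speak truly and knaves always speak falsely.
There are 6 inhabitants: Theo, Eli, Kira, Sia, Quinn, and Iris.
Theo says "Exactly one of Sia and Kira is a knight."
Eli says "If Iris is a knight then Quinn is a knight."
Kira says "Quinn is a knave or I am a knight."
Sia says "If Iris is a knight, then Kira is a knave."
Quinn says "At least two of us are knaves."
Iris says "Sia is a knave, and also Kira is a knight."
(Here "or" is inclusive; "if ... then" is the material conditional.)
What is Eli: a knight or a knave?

Eli is a knight.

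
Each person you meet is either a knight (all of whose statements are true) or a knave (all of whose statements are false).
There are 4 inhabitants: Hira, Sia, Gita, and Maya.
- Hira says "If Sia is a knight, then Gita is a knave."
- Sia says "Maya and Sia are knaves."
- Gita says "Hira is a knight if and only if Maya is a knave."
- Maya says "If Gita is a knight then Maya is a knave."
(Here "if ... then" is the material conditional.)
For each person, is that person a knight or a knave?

Hira (knight): "if Sia is a knight, then Gita is a knave" — true. ✓
Sia is a knave, so "Maya and Sia are knaves" must be false — and it is.
Gita is a knave, so "Hira is a knight if and only if Maya is a knave" must be false — and it is.
Maya is a knight, and the claim "if Gita is a knight then Maya is a knave" is indeed true.

Hira is a knight, Sia is a knave, Gita is a knave, and Maya is a knight.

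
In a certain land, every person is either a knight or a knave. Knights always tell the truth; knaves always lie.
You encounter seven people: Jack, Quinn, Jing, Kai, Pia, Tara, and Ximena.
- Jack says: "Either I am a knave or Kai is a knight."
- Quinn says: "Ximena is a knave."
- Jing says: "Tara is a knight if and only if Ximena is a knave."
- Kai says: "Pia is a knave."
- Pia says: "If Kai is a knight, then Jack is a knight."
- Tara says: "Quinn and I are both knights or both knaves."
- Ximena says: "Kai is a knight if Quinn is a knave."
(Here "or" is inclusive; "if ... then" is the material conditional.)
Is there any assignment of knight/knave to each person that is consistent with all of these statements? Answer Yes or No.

No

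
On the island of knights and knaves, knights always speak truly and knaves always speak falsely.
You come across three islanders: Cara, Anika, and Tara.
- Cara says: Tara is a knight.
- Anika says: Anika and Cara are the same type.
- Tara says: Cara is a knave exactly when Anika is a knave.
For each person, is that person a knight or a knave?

Cara is a knight, Anika is a knight, and Tara is a knight.

Cara is a knight; "Tara is a knight" is True, as required.
Since Anika is a knight, "Anika and Cara are the same type" needs to be True, which holds.
As a knight, Tara's statement "Cara is a knave exactly when Anika is a knave" should be True; it is.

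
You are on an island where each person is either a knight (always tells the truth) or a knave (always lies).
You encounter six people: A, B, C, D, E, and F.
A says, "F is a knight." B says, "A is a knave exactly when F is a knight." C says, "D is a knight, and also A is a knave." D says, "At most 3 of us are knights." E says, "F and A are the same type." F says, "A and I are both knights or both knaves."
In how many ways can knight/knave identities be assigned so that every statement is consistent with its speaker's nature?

0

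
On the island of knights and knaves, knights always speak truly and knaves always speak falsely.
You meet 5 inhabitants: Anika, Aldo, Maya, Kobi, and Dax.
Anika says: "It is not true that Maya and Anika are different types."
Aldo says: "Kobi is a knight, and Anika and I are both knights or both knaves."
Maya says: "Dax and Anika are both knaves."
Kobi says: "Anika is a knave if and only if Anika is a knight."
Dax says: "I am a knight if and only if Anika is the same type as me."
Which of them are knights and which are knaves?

Anika is a knave, Aldo is a knave, Maya is a knight, Kobi is a knave, and Dax is a knave.

Anika is a knave, and the claim "it is not true that Maya and Anika are different types" is indeed false.
As a knave, Aldo's statement "Kobi is a knight, and Anika and I are both knights or both knaves" should be false; it is.
Maya is a knight; "Dax and Anika are both knaves" is true, as required.
Kobi is a knave, so "Anika is a knave if and only if Anika is a knight" must be false — and it is.
Dax (knave): "I am a knight if and only if Anika is the same type as me" — false. ✓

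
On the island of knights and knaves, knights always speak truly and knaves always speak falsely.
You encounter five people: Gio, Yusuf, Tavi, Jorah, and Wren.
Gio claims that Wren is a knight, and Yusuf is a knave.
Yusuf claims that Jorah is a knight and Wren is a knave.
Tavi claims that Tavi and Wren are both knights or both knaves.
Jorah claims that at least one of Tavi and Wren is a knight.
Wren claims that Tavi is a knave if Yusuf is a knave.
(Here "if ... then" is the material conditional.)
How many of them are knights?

The unique consistent assignment is Gio=knight, Yusuf=knave, Tavi=knave, Jorah=knight, Wren=knight.
That has 3 knights.

3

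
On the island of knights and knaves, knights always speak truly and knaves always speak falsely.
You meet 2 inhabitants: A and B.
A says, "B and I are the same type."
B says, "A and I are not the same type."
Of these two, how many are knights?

1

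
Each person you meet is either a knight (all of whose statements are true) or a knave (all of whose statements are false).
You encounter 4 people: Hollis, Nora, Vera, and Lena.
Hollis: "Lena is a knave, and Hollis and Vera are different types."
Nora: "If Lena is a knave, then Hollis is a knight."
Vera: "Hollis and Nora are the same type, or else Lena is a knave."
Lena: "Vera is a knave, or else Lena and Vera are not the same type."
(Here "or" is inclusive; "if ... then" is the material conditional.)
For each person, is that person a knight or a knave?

Suppose Hollis is a knight. Then Hollis's statement "Lena is a knave, and Hollis and Vera are different types" would have to be true. Checking the 8 ways to assign the others, none is consistent with every speaker.
(For instance, with Nora=knight, Vera=knave, Lena=knight, Hollis's claim "Lena is a knave, and Hollis and Vera are different types" comes out false where it would need to be true.)
So Hollis must be a knave, making "Lena is a knave, and Hollis and Vera are different types" false. Taking Hollis=knave, Nora=knight, Vera=knave, Lena=knight, each remaining statement checks out:
  Nora (knight): "if Lena is a knave, then Hollis is a knight" — true. ✓
  Vera (knave): "Hollis and Nora are the same type, or else Lena is a knave" — false. ✓
  Lena (knight): "Vera is a knave, or else Lena and Vera are not the same type" — true. ✓
This is the unique consistent assignment.

Hollis is a knave, Nora is a knight, Vera is a knave, and Lena is a knight.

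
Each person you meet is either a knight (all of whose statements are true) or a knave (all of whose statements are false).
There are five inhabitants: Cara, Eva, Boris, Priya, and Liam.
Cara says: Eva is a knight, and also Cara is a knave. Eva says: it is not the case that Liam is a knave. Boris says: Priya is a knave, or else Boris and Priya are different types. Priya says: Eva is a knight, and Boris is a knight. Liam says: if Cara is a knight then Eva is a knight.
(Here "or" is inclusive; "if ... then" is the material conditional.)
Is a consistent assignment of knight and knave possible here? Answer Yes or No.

No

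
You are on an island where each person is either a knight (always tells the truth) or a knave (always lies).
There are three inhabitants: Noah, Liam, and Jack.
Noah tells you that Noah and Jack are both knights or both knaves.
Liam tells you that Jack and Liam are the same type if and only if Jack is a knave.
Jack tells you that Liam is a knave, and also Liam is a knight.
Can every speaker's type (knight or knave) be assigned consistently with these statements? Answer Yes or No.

No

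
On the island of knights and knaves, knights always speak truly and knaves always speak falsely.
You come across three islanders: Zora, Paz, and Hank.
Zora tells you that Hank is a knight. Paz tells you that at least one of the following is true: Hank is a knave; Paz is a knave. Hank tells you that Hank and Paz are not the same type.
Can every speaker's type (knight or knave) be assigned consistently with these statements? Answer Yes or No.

No

Checking all 8 assignments, each has at least one speaker whose statement's truth value contradicts their type.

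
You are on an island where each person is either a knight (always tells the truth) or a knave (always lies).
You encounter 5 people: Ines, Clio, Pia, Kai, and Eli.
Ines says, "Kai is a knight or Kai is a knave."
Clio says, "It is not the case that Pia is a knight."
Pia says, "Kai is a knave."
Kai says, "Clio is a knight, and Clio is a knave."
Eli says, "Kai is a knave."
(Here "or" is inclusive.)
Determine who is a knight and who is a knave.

As a knight, Ines's statement "Kai is a knight or Kai is a knave" should be True; it is.
Clio is a knave, and the claim "it is not the case that Pia is a knight" is indeed False.
Pia is a knight, and the claim "Kai is a knave" is indeed True.
Kai is a knave, and the claim "Clio is a knight, and Clio is a knave" is indeed False.
Eli (knight): "Kai is a knave" — True. ✓

Knights: Ines, Pia, and Eli. Knaves: Clio and Kai.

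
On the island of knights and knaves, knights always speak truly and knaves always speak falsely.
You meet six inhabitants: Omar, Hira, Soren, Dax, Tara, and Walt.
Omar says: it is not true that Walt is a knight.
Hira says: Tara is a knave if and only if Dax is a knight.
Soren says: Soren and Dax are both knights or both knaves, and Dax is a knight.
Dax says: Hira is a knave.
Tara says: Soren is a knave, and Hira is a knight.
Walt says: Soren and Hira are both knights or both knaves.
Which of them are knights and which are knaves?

Since Omar is a knight, "it is not true that Walt is a knight" needs to be True, which holds.
Hira is a knight, and the claim "Tara is a knave if and only if Dax is a knight" is indeed True.
Soren (knave): "Soren and Dax are both knights or both knaves, and Dax is a knight" — False. ✓
Since Dax is a knave, "Hira is a knave" needs to be False, which holds.
As a knight, Tara's statement "Soren is a knave, and Hira is a knight" should be True; it is.
Since Walt is a knave, "Soren and Hira are both knights or both knaves" needs to be False, which holds.

Omar is a knight, Hira is a knight, Soren is a knave, Dax is a knave, Tara is a knight, and Walt is a knave.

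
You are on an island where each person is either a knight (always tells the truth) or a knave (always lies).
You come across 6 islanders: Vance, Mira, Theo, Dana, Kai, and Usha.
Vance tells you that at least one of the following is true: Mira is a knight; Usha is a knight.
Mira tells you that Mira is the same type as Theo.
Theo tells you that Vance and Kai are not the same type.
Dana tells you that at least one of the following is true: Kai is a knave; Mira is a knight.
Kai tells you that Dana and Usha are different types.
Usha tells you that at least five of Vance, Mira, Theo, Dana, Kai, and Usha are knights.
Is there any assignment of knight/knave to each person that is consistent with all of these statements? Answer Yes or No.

Yes

One consistent assignment: Vance=knight, Mira=knight, Theo=knight, Dana=knight, Kai=knave, Usha=knight.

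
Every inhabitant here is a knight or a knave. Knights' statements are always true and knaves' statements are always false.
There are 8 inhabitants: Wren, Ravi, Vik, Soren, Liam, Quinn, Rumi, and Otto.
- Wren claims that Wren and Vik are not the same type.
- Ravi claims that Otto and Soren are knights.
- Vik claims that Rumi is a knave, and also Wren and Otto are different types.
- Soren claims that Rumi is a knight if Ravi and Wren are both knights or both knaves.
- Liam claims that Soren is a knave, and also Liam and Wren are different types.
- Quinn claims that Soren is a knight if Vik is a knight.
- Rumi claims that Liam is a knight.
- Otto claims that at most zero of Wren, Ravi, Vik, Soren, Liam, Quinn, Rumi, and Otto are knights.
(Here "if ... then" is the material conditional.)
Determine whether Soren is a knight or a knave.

Soren is a knave.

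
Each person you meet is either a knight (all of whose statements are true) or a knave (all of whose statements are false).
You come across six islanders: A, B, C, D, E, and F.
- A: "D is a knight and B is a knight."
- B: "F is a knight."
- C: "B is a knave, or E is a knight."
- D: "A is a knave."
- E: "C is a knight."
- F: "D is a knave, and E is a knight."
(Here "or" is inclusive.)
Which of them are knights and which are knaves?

Knights: C, D, and E. Knaves: A, B, and F.

A is a knave, so "D is a knight and B is a knight" must be false — and it is.
B is a knave, and the claim "F is a knight" is indeed false.
Since C is a knight, "B is a knave, or E is a knight" needs to be True, which holds.
D is a knight; "A is a knave" is True, as required.
Since E is a knight, "C is a knight" needs to be True, which holds.
F is a knave, so "D is a knave, and E is a knight" must be false — and it is.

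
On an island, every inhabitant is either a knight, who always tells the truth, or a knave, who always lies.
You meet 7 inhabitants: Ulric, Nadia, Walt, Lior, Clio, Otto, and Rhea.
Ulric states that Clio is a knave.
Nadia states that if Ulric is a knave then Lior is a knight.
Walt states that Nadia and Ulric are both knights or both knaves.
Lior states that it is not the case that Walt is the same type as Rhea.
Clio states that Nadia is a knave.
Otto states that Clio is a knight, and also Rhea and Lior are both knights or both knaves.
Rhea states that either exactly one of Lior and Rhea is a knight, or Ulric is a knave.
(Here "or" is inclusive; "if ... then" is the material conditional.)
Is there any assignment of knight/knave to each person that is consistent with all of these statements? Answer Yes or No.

One consistent assignment: Ulric=knight, Nadia=knight, Walt=knight, Lior=knave, Clio=knave, Otto=knave, Rhea=knight.

Yes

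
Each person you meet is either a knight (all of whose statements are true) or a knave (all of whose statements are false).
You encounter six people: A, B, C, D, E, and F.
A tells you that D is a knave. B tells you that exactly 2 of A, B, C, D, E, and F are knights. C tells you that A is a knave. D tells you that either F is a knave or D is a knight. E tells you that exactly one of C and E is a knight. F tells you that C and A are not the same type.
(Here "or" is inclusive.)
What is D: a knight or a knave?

D is a knave.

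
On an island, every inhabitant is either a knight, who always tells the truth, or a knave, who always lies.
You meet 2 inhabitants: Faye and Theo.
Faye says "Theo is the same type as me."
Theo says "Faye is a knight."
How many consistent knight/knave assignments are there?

Consistent assignments:
  Faye=knight, Theo=knight

1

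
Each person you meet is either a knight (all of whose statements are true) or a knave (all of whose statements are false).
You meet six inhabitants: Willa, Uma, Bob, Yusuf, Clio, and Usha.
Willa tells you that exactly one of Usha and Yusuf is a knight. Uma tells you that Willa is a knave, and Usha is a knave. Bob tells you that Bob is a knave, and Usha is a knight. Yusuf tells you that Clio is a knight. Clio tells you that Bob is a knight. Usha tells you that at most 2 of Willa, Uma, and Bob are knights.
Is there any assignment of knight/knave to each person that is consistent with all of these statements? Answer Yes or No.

No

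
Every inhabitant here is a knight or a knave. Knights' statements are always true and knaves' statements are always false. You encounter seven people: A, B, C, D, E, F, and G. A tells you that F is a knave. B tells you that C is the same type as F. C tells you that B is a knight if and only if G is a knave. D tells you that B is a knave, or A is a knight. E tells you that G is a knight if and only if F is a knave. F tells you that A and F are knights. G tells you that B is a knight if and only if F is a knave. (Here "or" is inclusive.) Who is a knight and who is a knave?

A is a knight, B is a knight, C is a knave, D is a knight, E is a knight, F is a knave, and G is a knight.

A is a knight, and the claim "F is a knave" is indeed true.
B (knight): "C is the same type as F" — true. ✓
Since C is a knave, "B is a knight if and only if G is a knave" needs to be False, which holds.
D is a knight, and the claim "B is a knave, or A is a knight" is indeed true.
E is a knight, so "G is a knight if and only if F is a knave" must be true — and it is.
F is a knave; "A and F are knights" is False, as required.
G is a knight, so "B is a knight if and only if F is a knave" must be true — and it is.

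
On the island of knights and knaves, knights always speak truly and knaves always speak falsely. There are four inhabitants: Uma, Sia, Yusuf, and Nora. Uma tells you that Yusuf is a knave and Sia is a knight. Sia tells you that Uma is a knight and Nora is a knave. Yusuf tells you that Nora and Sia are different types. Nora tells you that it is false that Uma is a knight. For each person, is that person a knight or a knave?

Uma is a knave, so "Yusuf is a knave and Sia is a knight" must be False — and it is.
Sia is a knave; "Uma is a knight and Nora is a knave" is False, as required.
Yusuf (knight): "Nora and Sia are different types" — true. ✓
As a knight, Nora's statement "it is false that Uma is a knight" should be true; it is.

Knights: Yusuf and Nora. Knaves: Uma and Sia.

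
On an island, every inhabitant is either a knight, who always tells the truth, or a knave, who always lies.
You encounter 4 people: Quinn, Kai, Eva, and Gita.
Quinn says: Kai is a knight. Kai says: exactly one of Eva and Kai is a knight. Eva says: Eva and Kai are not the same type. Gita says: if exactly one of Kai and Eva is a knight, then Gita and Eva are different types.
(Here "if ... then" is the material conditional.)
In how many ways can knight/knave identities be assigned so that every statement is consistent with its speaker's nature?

Consistent assignments:
  Quinn=knave, Kai=knave, Eva=knave, Gita=knight

1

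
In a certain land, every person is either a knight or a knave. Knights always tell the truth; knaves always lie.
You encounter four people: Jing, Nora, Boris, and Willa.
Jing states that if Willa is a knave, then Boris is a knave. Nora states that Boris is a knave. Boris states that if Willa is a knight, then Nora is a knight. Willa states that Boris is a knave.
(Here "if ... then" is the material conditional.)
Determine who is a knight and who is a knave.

Since Jing is a knave, "if Willa is a knave, then Boris is a knave" needs to be false, which holds.
Nora is a knave, and the claim "Boris is a knave" is indeed false.
As a knight, Boris's statement "if Willa is a knight, then Nora is a knight" should be True; it is.
Since Willa is a knave, "Boris is a knave" needs to be false, which holds.

Knights: Boris. Knaves: Jing, Nora, and Willa.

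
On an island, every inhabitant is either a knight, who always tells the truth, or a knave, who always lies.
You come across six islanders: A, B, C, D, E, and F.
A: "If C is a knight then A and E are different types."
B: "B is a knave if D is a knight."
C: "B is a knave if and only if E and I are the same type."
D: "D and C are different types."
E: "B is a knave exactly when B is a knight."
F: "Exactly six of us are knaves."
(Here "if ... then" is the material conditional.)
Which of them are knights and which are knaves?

A is a knight, and the claim "if C is a knight then A and E are different types" is indeed True.
Since B is a knight, "B is a knave if D is a knight" needs to be True, which holds.
Since C is a knave, "B is a knave if and only if E and I are the same type" needs to be false, which holds.
D is a knave, so "D and C are different types" must be false — and it is.
E (knave): "B is a knave exactly when B is a knight" — false. ✓
F is a knave, so "exactly six of us are knaves" must be false — and it is.

A is a knight, B is a knight, C is a knave, D is a knave, E is a knave, and F is a knave.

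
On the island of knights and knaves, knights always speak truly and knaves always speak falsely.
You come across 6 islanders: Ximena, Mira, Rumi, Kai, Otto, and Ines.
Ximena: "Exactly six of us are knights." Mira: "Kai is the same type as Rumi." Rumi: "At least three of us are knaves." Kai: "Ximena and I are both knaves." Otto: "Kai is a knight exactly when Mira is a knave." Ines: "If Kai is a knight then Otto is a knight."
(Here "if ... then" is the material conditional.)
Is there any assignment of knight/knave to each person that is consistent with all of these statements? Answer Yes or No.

No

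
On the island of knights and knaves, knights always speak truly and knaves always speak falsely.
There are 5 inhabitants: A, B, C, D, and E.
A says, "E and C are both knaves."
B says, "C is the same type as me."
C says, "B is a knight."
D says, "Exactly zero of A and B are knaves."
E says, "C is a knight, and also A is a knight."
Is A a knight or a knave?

A is a knave.

Consistent assignments: {A=knave, B=knight, C=knight, D=knave, E=knave}
In every consistent assignment, A is a knave.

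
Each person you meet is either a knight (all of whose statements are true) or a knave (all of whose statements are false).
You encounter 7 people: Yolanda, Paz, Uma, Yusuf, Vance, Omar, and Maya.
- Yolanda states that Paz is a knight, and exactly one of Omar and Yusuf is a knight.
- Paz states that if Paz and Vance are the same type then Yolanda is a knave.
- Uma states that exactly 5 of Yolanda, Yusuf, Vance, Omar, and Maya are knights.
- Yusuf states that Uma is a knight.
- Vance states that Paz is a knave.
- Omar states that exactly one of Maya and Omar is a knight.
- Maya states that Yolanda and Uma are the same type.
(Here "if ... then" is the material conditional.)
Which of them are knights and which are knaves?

As a knight, Yolanda's statement "Paz is a knight, and exactly one of Omar and Yusuf is a knight" should be true; it is.
Paz is a knight, so "if Paz and Vance are the same type then Yolanda is a knave" must be true — and it is.
Since Uma is a knave, "exactly 5 of Yolanda, Yusuf, Vance, Omar, and Maya are knights" needs to be False, which holds.
As a knave, Yusuf's statement "Uma is a knight" should be False; it is.
Vance is a knave, and the claim "Paz is a knave" is indeed False.
Omar is a knight; "exactly one of Maya and Omar is a knight" is true, as required.
Maya is a knave, so "Yolanda and Uma are the same type" must be False — and it is.

Yolanda is a knight, Paz is a knight, Uma is a knave, Yusuf is a knave, Vance is a knave, Omar is a knight, and Maya is a knave.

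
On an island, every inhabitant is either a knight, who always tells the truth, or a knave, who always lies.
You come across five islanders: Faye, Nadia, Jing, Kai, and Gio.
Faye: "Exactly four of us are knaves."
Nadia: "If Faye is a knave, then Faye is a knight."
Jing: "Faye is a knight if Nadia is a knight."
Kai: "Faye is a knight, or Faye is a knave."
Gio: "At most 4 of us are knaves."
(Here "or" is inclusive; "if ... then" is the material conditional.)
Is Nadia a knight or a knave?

Nadia is a knave.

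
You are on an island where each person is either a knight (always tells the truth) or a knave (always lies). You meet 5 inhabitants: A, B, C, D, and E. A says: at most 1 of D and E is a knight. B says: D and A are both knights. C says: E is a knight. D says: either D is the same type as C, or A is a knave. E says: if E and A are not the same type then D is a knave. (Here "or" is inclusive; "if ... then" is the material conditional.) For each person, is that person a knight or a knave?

Since A is a knight, "at most 1 of D and E is a knight" needs to be True, which holds.
B is a knave; "D and A are both knights" is false, as required.
C is a knight, so "E is a knight" must be True — and it is.
D is a knave, and the claim "either D is the same type as C, or A is a knave" is indeed false.
E is a knight; "if E and A are not the same type then D is a knave" is True, as required.

A is a knight, B is a knave, C is a knight, D is a knave, and E is a knight.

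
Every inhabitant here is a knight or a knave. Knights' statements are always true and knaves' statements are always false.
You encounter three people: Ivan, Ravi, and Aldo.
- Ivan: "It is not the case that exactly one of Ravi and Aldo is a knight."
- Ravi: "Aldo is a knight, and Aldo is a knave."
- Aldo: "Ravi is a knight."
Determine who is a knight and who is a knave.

Ivan is a knight, Ravi is a knave, and Aldo is a knave.

Ivan is a knight; "it is not the case that exactly one of Ravi and Aldo is a knight" is True, as required.
As a knave, Ravi's statement "Aldo is a knight, and Aldo is a knave" should be false; it is.
As a knave, Aldo's statement "Ravi is a knight" should be false; it is.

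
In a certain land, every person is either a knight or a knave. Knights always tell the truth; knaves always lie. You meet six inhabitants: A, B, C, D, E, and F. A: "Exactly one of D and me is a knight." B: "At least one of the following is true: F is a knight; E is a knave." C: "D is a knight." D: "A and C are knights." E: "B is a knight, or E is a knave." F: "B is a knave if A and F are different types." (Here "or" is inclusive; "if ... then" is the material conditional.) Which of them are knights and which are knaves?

Knights: A, B, E, and F. Knaves: C and D.

A is a knight; "exactly one of D and me is a knight" is True, as required.
B is a knight; "at least one of the following is true: F is a knight; E is a knave" is True, as required.
C is a knave; "D is a knight" is False, as required.
D is a knave; "A and C are knights" is False, as required.
E is a knight; "B is a knight, or E is a knave" is True, as required.
F (knight): "B is a knave if A and F are different types" — True. ✓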